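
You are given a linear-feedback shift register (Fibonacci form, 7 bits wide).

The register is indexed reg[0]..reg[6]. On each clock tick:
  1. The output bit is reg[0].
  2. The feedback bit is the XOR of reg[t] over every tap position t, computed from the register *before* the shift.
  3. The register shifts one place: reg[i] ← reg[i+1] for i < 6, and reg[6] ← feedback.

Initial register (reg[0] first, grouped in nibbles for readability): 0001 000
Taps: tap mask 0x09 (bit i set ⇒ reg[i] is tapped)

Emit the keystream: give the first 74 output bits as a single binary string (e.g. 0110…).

k : reg_k → out_k, fb_k
0: 0001000 → 0, fb=1
1: 0010001 → 0, fb=0
2: 0100010 → 0, fb=0
3: 1000100 → 1, fb=1
4: 0001001 → 0, fb=1
5: 0010011 → 0, fb=0
6: 0100110 → 0, fb=0
7: 1001100 → 1, fb=0
8: 0011000 → 0, fb=1
9: 0110001 → 0, fb=0
10: 1100010 → 1, fb=1
11: 1000101 → 1, fb=1
12: 0001011 → 0, fb=1
13: 0010111 → 0, fb=0
14: 0101110 → 0, fb=1
15: 1011101 → 1, fb=0
16: 0111010 → 0, fb=1
17: 1110101 → 1, fb=1
18: 1101011 → 1, fb=0
19: 1010110 → 1, fb=1
20: 0101101 → 0, fb=1
21: 1011011 → 1, fb=0
22: 0110110 → 0, fb=0
23: 1101100 → 1, fb=0
24: 1011000 → 1, fb=0
25: 0110000 → 0, fb=0
26: 1100000 → 1, fb=1
27: 1000001 → 1, fb=1
28: 0000011 → 0, fb=0
29: 0000110 → 0, fb=0
30: 0001100 → 0, fb=1
31: 0011001 → 0, fb=1
32: 0110011 → 0, fb=0
33: 1100110 → 1, fb=1
34: 1001101 → 1, fb=0
35: 0011010 → 0, fb=1
36: 0110101 → 0, fb=0
37: 1101010 → 1, fb=0
38: 1010100 → 1, fb=1
39: 0101001 → 0, fb=1
40: 1010011 → 1, fb=1
41: 0100111 → 0, fb=0
42: 1001110 → 1, fb=0
43: 0011100 → 0, fb=1
44: 0111001 → 0, fb=1
45: 1110011 → 1, fb=1
46: 1100111 → 1, fb=1
47: 1001111 → 1, fb=0
48: 0011110 → 0, fb=1
49: 0111101 → 0, fb=1
50: 1111011 → 1, fb=0
51: 1110110 → 1, fb=1
52: 1101101 → 1, fb=0
53: 1011010 → 1, fb=0
54: 0110100 → 0, fb=0
55: 1101000 → 1, fb=0
56: 1010000 → 1, fb=1
57: 0100001 → 0, fb=0
58: 1000010 → 1, fb=1
59: 0000101 → 0, fb=0
60: 0001010 → 0, fb=1
61: 0010101 → 0, fb=0
62: 0101010 → 0, fb=1
63: 1010101 → 1, fb=1
64: 0101011 → 0, fb=1
65: 1010111 → 1, fb=1
66: 0101111 → 0, fb=1
67: 1011111 → 1, fb=0
68: 0111110 → 0, fb=1
69: 1111101 → 1, fb=0
70: 1111010 → 1, fb=0
71: 1110100 → 1, fb=1
72: 1101001 → 1, fb=0
73: 1010010 → 1, fb=1

00010001001100010111010110110000011001101010011100111101101000010101011111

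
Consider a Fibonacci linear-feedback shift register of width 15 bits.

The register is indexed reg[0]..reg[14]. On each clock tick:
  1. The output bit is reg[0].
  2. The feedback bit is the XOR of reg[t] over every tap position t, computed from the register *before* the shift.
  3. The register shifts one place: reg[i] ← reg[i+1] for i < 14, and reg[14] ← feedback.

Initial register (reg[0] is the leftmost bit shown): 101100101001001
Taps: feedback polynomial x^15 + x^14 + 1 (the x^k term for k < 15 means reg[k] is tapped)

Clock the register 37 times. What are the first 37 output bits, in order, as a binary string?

k : reg_k → out_k, fb_k
0: 101100101001001 → 1, fb=0
1: 011001010010010 → 0, fb=0
2: 110010100100100 → 1, fb=1
3: 100101001001001 → 1, fb=0
4: 001010010010010 → 0, fb=0
5: 010100100100100 → 0, fb=0
6: 101001001001000 → 1, fb=1
7: 010010010010001 → 0, fb=1
8: 100100100100011 → 1, fb=0
9: 001001001000110 → 0, fb=0
10: 010010010001100 → 0, fb=0
11: 100100100011000 → 1, fb=1
12: 001001000110001 → 0, fb=1
13: 010010001100011 → 0, fb=1
14: 100100011000111 → 1, fb=0
15: 001000110001110 → 0, fb=0
16: 010001100011100 → 0, fb=0
17: 100011000111000 → 1, fb=1
18: 000110001110001 → 0, fb=1
19: 001100011100011 → 0, fb=1
20: 011000111000111 → 0, fb=1
21: 110001110001111 → 1, fb=0
22: 100011100011110 → 1, fb=1
23: 000111000111101 → 0, fb=1
24: 001110001111011 → 0, fb=1
25: 011100011110111 → 0, fb=1
26: 111000111101111 → 1, fb=0
27: 110001111011110 → 1, fb=1
28: 100011110111101 → 1, fb=0
29: 000111101111010 → 0, fb=0
30: 001111011110100 → 0, fb=0
31: 011110111101000 → 0, fb=0
32: 111101111010000 → 1, fb=1
33: 111011110100001 → 1, fb=0
34: 110111101000010 → 1, fb=1
35: 101111010000101 → 1, fb=0
36: 011110100001010 → 0, fb=0

1011001010010010010001100011100011110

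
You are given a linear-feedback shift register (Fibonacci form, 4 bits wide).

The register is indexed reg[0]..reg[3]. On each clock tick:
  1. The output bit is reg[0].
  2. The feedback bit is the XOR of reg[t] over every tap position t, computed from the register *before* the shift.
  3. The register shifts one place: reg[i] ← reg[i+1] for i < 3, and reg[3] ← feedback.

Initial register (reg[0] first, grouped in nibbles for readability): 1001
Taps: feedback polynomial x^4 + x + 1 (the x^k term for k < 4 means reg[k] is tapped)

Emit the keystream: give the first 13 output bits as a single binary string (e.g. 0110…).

1001101011110

tick  register→output (feedback)
  0  1001→1 (1)
  1  0011→0 (0)
  2  0110→0 (1)
  3  1101→1 (0)
  4  1010→1 (1)
  5  0101→0 (1)
  6  1011→1 (1)
  7  0111→0 (1)
  8  1111→1 (0)
  9  1110→1 (0)
 10  1100→1 (0)
 11  1000→1 (1)
 12  0001→0 (0)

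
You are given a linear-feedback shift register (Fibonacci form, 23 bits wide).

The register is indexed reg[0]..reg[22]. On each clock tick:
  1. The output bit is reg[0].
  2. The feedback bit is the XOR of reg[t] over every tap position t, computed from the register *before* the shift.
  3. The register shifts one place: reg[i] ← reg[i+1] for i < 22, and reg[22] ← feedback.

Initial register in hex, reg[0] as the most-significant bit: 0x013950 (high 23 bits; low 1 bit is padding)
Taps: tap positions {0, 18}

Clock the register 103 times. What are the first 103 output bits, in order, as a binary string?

0000000100111001010100001000011001000000101001000010110111101110001110011001011101100111010010010110010

k : reg_k → out_k, fb_k
0: 00000001001110010101000 → 0, fb=0
1: 00000010011100101010000 → 0, fb=1
2: 00000100111001010100001 → 0, fb=0
3: 00001001110010101000010 → 0, fb=0
4: 00010011100101010000100 → 0, fb=0
5: 00100111001010100001000 → 0, fb=0
6: 01001110010101000010000 → 0, fb=1
7: 10011100101010000100001 → 1, fb=1
8: 00111001010100001000011 → 0, fb=0
9: 01110010101000010000110 → 0, fb=0
10: 11100101010000100001100 → 1, fb=1
11: 11001010100001000011001 → 1, fb=0
12: 10010101000010000110010 → 1, fb=0
13: 00101010000100001100100 → 0, fb=0
14: 01010100001000011001000 → 0, fb=0
15: 10101000010000110010000 → 1, fb=0
16: 01010000100001100100000 → 0, fb=0
17: 10100001000011001000000 → 1, fb=1
18: 01000010000110010000001 → 0, fb=0
19: 10000100001100100000010 → 1, fb=1
20: 00001000011001000000101 → 0, fb=0
21: 00010000110010000001010 → 0, fb=0
22: 00100001100100000010100 → 0, fb=1
23: 01000011001000000101001 → 0, fb=0
24: 10000110010000001010010 → 1, fb=0
25: 00001100100000010100100 → 0, fb=0
26: 00011001000000101001000 → 0, fb=0
27: 00110010000001010010000 → 0, fb=1
28: 01100100000010100100001 → 0, fb=0
29: 11001000000101001000010 → 1, fb=1
30: 10010000001010010000101 → 1, fb=1
31: 00100000010100100001011 → 0, fb=0
32: 01000000101001000010110 → 0, fb=1
33: 10000001010010000101101 → 1, fb=1
34: 00000010100100001011011 → 0, fb=1
35: 00000101001000010110111 → 0, fb=1
36: 00001010010000101101111 → 0, fb=0
37: 00010100100001011011110 → 0, fb=1
38: 00101001000010110111101 → 0, fb=1
39: 01010010000101101111011 → 0, fb=1
40: 10100100001011011110111 → 1, fb=0
41: 01001000010110111101110 → 0, fb=0
42: 10010000101101111011100 → 1, fb=0
43: 00100001011011110111000 → 0, fb=1
44: 01000010110111101110001 → 0, fb=1
45: 10000101101111011100011 → 1, fb=1
46: 00001011011110111000111 → 0, fb=0
47: 00010110111101110001110 → 0, fb=0
48: 00101101111011100011100 → 0, fb=1
49: 01011011110111000111001 → 0, fb=1
50: 10110111101110001110011 → 1, fb=0
51: 01101111011100011100110 → 0, fb=0
52: 11011110111000111001100 → 1, fb=1
53: 10111101110001110011001 → 1, fb=0
54: 01111011100011100110010 → 0, fb=1
55: 11110111000111001100101 → 1, fb=1
56: 11101110001110011001011 → 1, fb=1
57: 11011100011100110010111 → 1, fb=0
58: 10111000111001100101110 → 1, fb=1
59: 01110001110011001011101 → 0, fb=1
60: 11100011100110010111011 → 1, fb=0
61: 11000111001100101110110 → 1, fb=0
62: 10001110011001011101100 → 1, fb=1
63: 00011100110010111011001 → 0, fb=1
64: 00111001100101110110011 → 0, fb=1
65: 01110011001011101100111 → 0, fb=0
66: 11100110010111011001110 → 1, fb=1
67: 11001100101110110011101 → 1, fb=0
68: 10011001011101100111010 → 1, fb=0
69: 00110010111011001110100 → 0, fb=1
70: 01100101110110011101001 → 0, fb=0
71: 11001011101100111010010 → 1, fb=0
72: 10010111011001110100100 → 1, fb=1
73: 00101110110011101001001 → 0, fb=0
74: 01011101100111010010010 → 0, fb=1
75: 10111011001110100100101 → 1, fb=1
76: 01110110011101001001011 → 0, fb=0
77: 11101100111010010010110 → 1, fb=0
78: 11011001110100100101100 → 1, fb=1
79: 10110011101001001011001 → 1, fb=0
80: 01100111010010010110010 → 0, fb=1
81: 11001110100100101100101 → 1, fb=1
82: 10011101001001011001011 → 1, fb=1
83: 00111010010010110010111 → 0, fb=1
84: 01110100100101100101111 → 0, fb=0
85: 11101001001011001011110 → 1, fb=0
86: 11010010010110010111100 → 1, fb=0
87: 10100100101100101111000 → 1, fb=0
88: 01001001011001011110000 → 0, fb=1
89: 10010010110010111100001 → 1, fb=1
90: 00100101100101111000011 → 0, fb=0
91: 01001011001011110000110 → 0, fb=0
92: 10010110010111100001100 → 1, fb=1
93: 00101100101111000011001 → 0, fb=1
94: 01011001011110000110011 → 0, fb=1
95: 10110010111100001100111 → 1, fb=1
96: 01100101111000011001111 → 0, fb=0
97: 11001011110000110011110 → 1, fb=0
98: 10010111100001100111100 → 1, fb=0
99: 00101111000011001111000 → 0, fb=1
100: 01011110000110011110001 → 0, fb=1
101: 10111100001100111100011 → 1, fb=1
102: 01111000011001111000111 → 0, fb=0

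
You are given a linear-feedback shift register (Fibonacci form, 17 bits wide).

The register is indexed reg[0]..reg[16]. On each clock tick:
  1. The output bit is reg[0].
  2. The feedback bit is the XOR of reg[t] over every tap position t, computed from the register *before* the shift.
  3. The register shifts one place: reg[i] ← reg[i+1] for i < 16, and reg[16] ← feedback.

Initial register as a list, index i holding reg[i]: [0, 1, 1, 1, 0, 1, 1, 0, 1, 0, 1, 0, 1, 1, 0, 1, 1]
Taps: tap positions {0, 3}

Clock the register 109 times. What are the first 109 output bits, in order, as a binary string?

0111011010101101111000011110000101110111011101010110011001101111001010101000101100111111011010010110001000010

step | reg (before) | out | fb
   0 | 01110110101011011 | 0 | 1
   1 | 11101101010110111 | 1 | 1
   2 | 11011010101101111 | 1 | 0
   3 | 10110101011011110 | 1 | 0
   4 | 01101010110111100 | 0 | 0
   5 | 11010101101111000 | 1 | 0
   6 | 10101011011110000 | 1 | 1
   7 | 01010110111100001 | 0 | 1
   8 | 10101101111000011 | 1 | 1
   9 | 01011011110000111 | 0 | 1
  10 | 10110111100001111 | 1 | 0
  11 | 01101111000011110 | 0 | 0
  12 | 11011110000111100 | 1 | 0
  13 | 10111100001111000 | 1 | 0
  14 | 01111000011110000 | 0 | 1
  15 | 11110000111100001 | 1 | 0
  16 | 11100001111000010 | 1 | 1
  17 | 11000011110000101 | 1 | 1
  18 | 10000111100001011 | 1 | 1
  19 | 00001111000010111 | 0 | 0
  20 | 00011110000101110 | 0 | 1
  21 | 00111100001011101 | 0 | 1
  22 | 01111000010111011 | 0 | 1
  23 | 11110000101110111 | 1 | 0
  24 | 11100001011101110 | 1 | 1
  25 | 11000010111011101 | 1 | 1
  26 | 10000101110111011 | 1 | 1
  27 | 00001011101110111 | 0 | 0
  28 | 00010111011101110 | 0 | 1
  29 | 00101110111011101 | 0 | 0
  30 | 01011101110111010 | 0 | 1
  31 | 10111011101110101 | 1 | 0
  32 | 01110111011101010 | 0 | 1
  33 | 11101110111010101 | 1 | 1
  34 | 11011101110101011 | 1 | 0
  35 | 10111011101010110 | 1 | 0
  36 | 01110111010101100 | 0 | 1
  37 | 11101110101011001 | 1 | 1
  38 | 11011101010110011 | 1 | 0
  39 | 10111010101100110 | 1 | 0
  40 | 01110101011001100 | 0 | 1
  41 | 11101010110011001 | 1 | 1
  42 | 11010101100110011 | 1 | 0
  43 | 10101011001100110 | 1 | 1
  44 | 01010110011001101 | 0 | 1
  45 | 10101100110011011 | 1 | 1
  46 | 01011001100110111 | 0 | 1
  47 | 10110011001101111 | 1 | 0
  48 | 01100110011011110 | 0 | 0
  49 | 11001100110111100 | 1 | 1
  50 | 10011001101111001 | 1 | 0
  51 | 00110011011110010 | 0 | 1
  52 | 01100110111100101 | 0 | 0
  53 | 11001101111001010 | 1 | 1
  54 | 10011011110010101 | 1 | 0
  55 | 00110111100101010 | 0 | 1
  56 | 01101111001010101 | 0 | 0
  57 | 11011110010101010 | 1 | 0
  58 | 10111100101010100 | 1 | 0
  59 | 01111001010101000 | 0 | 1
  60 | 11110010101010001 | 1 | 0
  61 | 11100101010100010 | 1 | 1
  62 | 11001010101000101 | 1 | 1
  63 | 10010101010001011 | 1 | 0
  64 | 00101010100010110 | 0 | 0
  65 | 01010101000101100 | 0 | 1
  66 | 10101010001011001 | 1 | 1
  67 | 01010100010110011 | 0 | 1
  68 | 10101000101100111 | 1 | 1
  69 | 01010001011001111 | 0 | 1
  70 | 10100010110011111 | 1 | 1
  71 | 01000101100111111 | 0 | 0
  72 | 10001011001111110 | 1 | 1
  73 | 00010110011111101 | 0 | 1
  74 | 00101100111111011 | 0 | 0
  75 | 01011001111110110 | 0 | 1
  76 | 10110011111101101 | 1 | 0
  77 | 01100111111011010 | 0 | 0
  78 | 11001111110110100 | 1 | 1
  79 | 10011111101101001 | 1 | 0
  80 | 00111111011010010 | 0 | 1
  81 | 01111110110100101 | 0 | 1
  82 | 11111101101001011 | 1 | 0
  83 | 11111011010010110 | 1 | 0
  84 | 11110110100101100 | 1 | 0
  85 | 11101101001011000 | 1 | 1
  86 | 11011010010110001 | 1 | 0
  87 | 10110100101100010 | 1 | 0
  88 | 01101001011000100 | 0 | 0
  89 | 11010010110001000 | 1 | 0
  90 | 10100101100010000 | 1 | 1
  91 | 01001011000100001 | 0 | 0
  92 | 10010110001000010 | 1 | 0
  93 | 00101100010000100 | 0 | 0
  94 | 01011000100001000 | 0 | 1
  95 | 10110001000010001 | 1 | 0
  96 | 01100010000100010 | 0 | 0
  97 | 11000100001000100 | 1 | 1
  98 | 10001000010001001 | 1 | 1
  99 | 00010000100010011 | 0 | 1
 100 | 00100001000100111 | 0 | 0
 101 | 01000010001001110 | 0 | 0
 102 | 10000100010011100 | 1 | 1
 103 | 00001000100111001 | 0 | 0
 104 | 00010001001110010 | 0 | 1
 105 | 00100010011100101 | 0 | 0
 106 | 01000100111001010 | 0 | 0
 107 | 10001001110010100 | 1 | 1
 108 | 00010011100101001 | 0 | 1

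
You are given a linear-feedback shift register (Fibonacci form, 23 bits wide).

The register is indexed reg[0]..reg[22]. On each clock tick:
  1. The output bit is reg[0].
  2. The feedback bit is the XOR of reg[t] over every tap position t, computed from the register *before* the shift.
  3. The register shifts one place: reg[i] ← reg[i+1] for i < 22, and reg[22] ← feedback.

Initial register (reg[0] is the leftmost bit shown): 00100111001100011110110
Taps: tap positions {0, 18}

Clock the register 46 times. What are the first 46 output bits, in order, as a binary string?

0010011100110001111011010010011101011001000100

tick  register→output (feedback)
  0  00100111001100011110110→0 (1)
  1  01001110011000111101101→0 (0)
  2  10011100110001111011010→1 (0)
  3  00111001100011110110100→0 (1)
  4  01110011000111101101001→0 (0)
  5  11100110001111011010010→1 (0)
  6  11001100011110110100100→1 (1)
  7  10011000111101101001001→1 (1)
  8  00110001111011010010011→0 (1)
  9  01100011110110100100111→0 (0)
 10  11000111101101001001110→1 (1)
 11  10001111011010010011101→1 (0)
 12  00011110110100100111010→0 (1)
 13  00111101101001001110101→0 (1)
 14  01111011010010011101011→0 (0)
 15  11110110100100111010110→1 (0)
 16  11101101001001110101100→1 (1)
 17  11011010010011101011001→1 (0)
 18  10110100100111010110010→1 (0)
 19  01101001001110101100100→0 (0)
 20  11010010011101011001000→1 (1)
 21  10100100111010110010001→1 (0)
 22  01001001110101100100010→0 (0)
 23  10010011101011001000100→1 (1)
 24  00100111010110010001001→0 (0)
 25  01001110101100100010010→0 (1)
 26  10011101011001000100101→1 (1)
 27  00111010110010001001011→0 (0)
 28  01110101100100010010110→0 (1)
 29  11101011001000100101101→1 (1)
 30  11010110010001001011011→1 (0)
 31  10101100100010010110110→1 (0)
 32  01011001000100101101100→0 (0)
 33  10110010001001011011000→1 (0)
 34  01100100010010110110000→0 (1)
 35  11001000100101101100001→1 (1)
 36  10010001001011011000011→1 (1)
 37  00100010010110110000111→0 (0)
 38  01000100101101100001110→0 (0)
 39  10001001011011000011100→1 (0)
 40  00010010110110000111000→0 (1)
 41  00100101101100001110001→0 (1)
 42  01001011011000011100011→0 (0)
 43  10010110110000111000110→1 (1)
 44  00101101100001110001101→0 (0)
 45  01011011000011100011010→0 (1)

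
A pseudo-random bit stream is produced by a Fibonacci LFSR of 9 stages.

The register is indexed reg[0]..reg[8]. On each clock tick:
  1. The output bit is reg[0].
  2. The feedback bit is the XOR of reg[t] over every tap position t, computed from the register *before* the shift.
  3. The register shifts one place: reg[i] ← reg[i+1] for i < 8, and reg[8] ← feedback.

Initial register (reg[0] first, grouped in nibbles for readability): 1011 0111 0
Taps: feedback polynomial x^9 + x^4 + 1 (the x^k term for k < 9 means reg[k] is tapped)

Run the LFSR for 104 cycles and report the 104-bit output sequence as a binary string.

k : reg_k → out_k, fb_k
0: 101101110 → 1, fb=1
1: 011011101 → 0, fb=1
2: 110111011 → 1, fb=0
3: 101110110 → 1, fb=0
4: 011101100 → 0, fb=0
5: 111011000 → 1, fb=0
6: 110110000 → 1, fb=0
7: 101100000 → 1, fb=1
8: 011000001 → 0, fb=0
9: 110000010 → 1, fb=1
10: 100000101 → 1, fb=1
11: 000001011 → 0, fb=0
12: 000010110 → 0, fb=1
13: 000101101 → 0, fb=0
14: 001011010 → 0, fb=1
15: 010110101 → 0, fb=1
16: 101101011 → 1, fb=1
17: 011010111 → 0, fb=1
18: 110101111 → 1, fb=1
19: 101011111 → 1, fb=0
20: 010111110 → 0, fb=1
21: 101111101 → 1, fb=0
22: 011111010 → 0, fb=1
23: 111110101 → 1, fb=0
24: 111101010 → 1, fb=1
25: 111010101 → 1, fb=0
26: 110101010 → 1, fb=1
27: 101010101 → 1, fb=0
28: 010101010 → 0, fb=0
29: 101010100 → 1, fb=0
30: 010101000 → 0, fb=0
31: 101010000 → 1, fb=0
32: 010100000 → 0, fb=0
33: 101000000 → 1, fb=1
34: 010000001 → 0, fb=0
35: 100000010 → 1, fb=1
36: 000000101 → 0, fb=0
37: 000001010 → 0, fb=0
38: 000010100 → 0, fb=1
39: 000101001 → 0, fb=0
40: 001010010 → 0, fb=1
41: 010100101 → 0, fb=0
42: 101001010 → 1, fb=1
43: 010010101 → 0, fb=1
44: 100101011 → 1, fb=1
45: 001010111 → 0, fb=1
46: 010101111 → 0, fb=0
47: 101011110 → 1, fb=0
48: 010111100 → 0, fb=1
49: 101111001 → 1, fb=0
50: 011110010 → 0, fb=1
51: 111100101 → 1, fb=1
52: 111001011 → 1, fb=1
53: 110010111 → 1, fb=0
54: 100101110 → 1, fb=1
55: 001011101 → 0, fb=1
56: 010111011 → 0, fb=1
57: 101110111 → 1, fb=0
58: 011101110 → 0, fb=0
59: 111011100 → 1, fb=0
60: 110111000 → 1, fb=0
61: 101110000 → 1, fb=0
62: 011100000 → 0, fb=0
63: 111000000 → 1, fb=1
64: 110000001 → 1, fb=1
65: 100000011 → 1, fb=1
66: 000000111 → 0, fb=0
67: 000001110 → 0, fb=0
68: 000011100 → 0, fb=1
69: 000111001 → 0, fb=1
70: 001110011 → 0, fb=1
71: 011100111 → 0, fb=0
72: 111001110 → 1, fb=1
73: 110011101 → 1, fb=0
74: 100111010 → 1, fb=0
75: 001110100 → 0, fb=1
76: 011101001 → 0, fb=0
77: 111010010 → 1, fb=0
78: 110100100 → 1, fb=1
79: 101001001 → 1, fb=1
80: 010010011 → 0, fb=1
81: 100100111 → 1, fb=1
82: 001001111 → 0, fb=0
83: 010011110 → 0, fb=1
84: 100111101 → 1, fb=0
85: 001111010 → 0, fb=1
86: 011110101 → 0, fb=1
87: 111101011 → 1, fb=1
88: 111010111 → 1, fb=0
89: 110101110 → 1, fb=1
90: 101011101 → 1, fb=0
91: 010111010 → 0, fb=1
92: 101110101 → 1, fb=0
93: 011101010 → 0, fb=0
94: 111010100 → 1, fb=0
95: 110101000 → 1, fb=1
96: 101010001 → 1, fb=0
97: 010100010 → 0, fb=0
98: 101000100 → 1, fb=1
99: 010001001 → 0, fb=0
100: 100010010 → 1, fb=0
101: 000100100 → 0, fb=0
102: 001001000 → 0, fb=0
103: 010010000 → 0, fb=1

10110111011000001011010111110101010100000010100101011110010111011100000011100111010010011110101110101000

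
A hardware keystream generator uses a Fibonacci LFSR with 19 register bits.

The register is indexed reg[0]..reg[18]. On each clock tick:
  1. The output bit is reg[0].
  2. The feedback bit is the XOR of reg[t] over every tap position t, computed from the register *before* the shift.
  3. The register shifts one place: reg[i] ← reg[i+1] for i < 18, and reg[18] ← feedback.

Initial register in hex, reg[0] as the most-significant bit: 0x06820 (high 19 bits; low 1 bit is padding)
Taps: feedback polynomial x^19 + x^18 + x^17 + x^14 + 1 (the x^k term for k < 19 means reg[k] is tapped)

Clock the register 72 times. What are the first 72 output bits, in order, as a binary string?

000001101000001000011011011000101010100000111100111101010101000110101111

step | reg (before) | out | fb
   0 | 0000011010000010000 | 0 | 1
   1 | 0000110100000100001 | 0 | 1
   2 | 0001101000001000011 | 0 | 0
   3 | 0011010000010000110 | 0 | 1
   4 | 0110100000100001101 | 0 | 1
   5 | 1101000001000011011 | 1 | 0
   6 | 1010000010000110110 | 1 | 1
   7 | 0100000100001101101 | 0 | 1
   8 | 1000001000011011011 | 1 | 0
   9 | 0000010000110110110 | 0 | 0
  10 | 0000100001101101100 | 0 | 0
  11 | 0001000011011011000 | 0 | 1
  12 | 0010000110110110001 | 0 | 0
  13 | 0100001101101100010 | 0 | 1
  14 | 1000011011011000101 | 1 | 0
  15 | 0000110110110001010 | 0 | 1
  16 | 0001101101100010101 | 0 | 0
  17 | 0011011011000101010 | 0 | 1
  18 | 0110110110001010101 | 0 | 0
  19 | 1101101100010101010 | 1 | 0
  20 | 1011011000101010100 | 1 | 0
  21 | 0110110001010101000 | 0 | 0
  22 | 1101100010101010000 | 1 | 0
  23 | 1011000101010100000 | 1 | 1
  24 | 0110001010101000001 | 0 | 1
  25 | 1100010101010000011 | 1 | 1
  26 | 1000101010100000111 | 1 | 1
  27 | 0001010101000001111 | 0 | 0
  28 | 0010101010000011110 | 0 | 0
  29 | 0101010100000111100 | 0 | 1
  30 | 1010101000001111001 | 1 | 1
  31 | 0101010000011110011 | 0 | 1
  32 | 1010100000111100111 | 1 | 1
  33 | 0101000001111001111 | 0 | 0
  34 | 1010000011110011110 | 1 | 1
  35 | 0100000111100111101 | 0 | 0
  36 | 1000001111001111010 | 1 | 1
  37 | 0000011110011110101 | 0 | 0
  38 | 0000111100111101010 | 0 | 1
  39 | 0001111001111010101 | 0 | 0
  40 | 0011110011110101010 | 0 | 1
  41 | 0111100111101010101 | 0 | 0
  42 | 1111001111010101010 | 1 | 0
  43 | 1110011110101010100 | 1 | 0
  44 | 1100111101010101000 | 1 | 1
  45 | 1001111010101010001 | 1 | 1
  46 | 0011110101010100011 | 0 | 0
  47 | 0111101010101000110 | 0 | 1
  48 | 1111010101010001101 | 1 | 0
  49 | 1110101010100011010 | 1 | 1
  50 | 1101010101000110101 | 1 | 1
  51 | 1010101010001101011 | 1 | 1
  52 | 0101010100011010111 | 0 | 1
  53 | 1010101000110101111 | 1 | 1
  54 | 0101010001101011111 | 0 | 1
  55 | 1010100011010111111 | 1 | 0
  56 | 0101000110101111110 | 0 | 0
  57 | 1010001101011111100 | 1 | 0
  58 | 0100011010111111000 | 0 | 1
  59 | 1000110101111110001 | 1 | 1
  60 | 0001101011111100011 | 0 | 0
  61 | 0011010111111000110 | 0 | 1
  62 | 0110101111110001101 | 0 | 1
  63 | 1101011111100011011 | 1 | 0
  64 | 1010111111000110110 | 1 | 1
  65 | 0101111110001101101 | 0 | 1
  66 | 1011111100011011011 | 1 | 0
  67 | 0111111000110110110 | 0 | 0
  68 | 1111110001101101100 | 1 | 1
  69 | 1111100011011011001 | 1 | 1
  70 | 1111000110110110011 | 1 | 0
  71 | 1110001101101100110 | 1 | 0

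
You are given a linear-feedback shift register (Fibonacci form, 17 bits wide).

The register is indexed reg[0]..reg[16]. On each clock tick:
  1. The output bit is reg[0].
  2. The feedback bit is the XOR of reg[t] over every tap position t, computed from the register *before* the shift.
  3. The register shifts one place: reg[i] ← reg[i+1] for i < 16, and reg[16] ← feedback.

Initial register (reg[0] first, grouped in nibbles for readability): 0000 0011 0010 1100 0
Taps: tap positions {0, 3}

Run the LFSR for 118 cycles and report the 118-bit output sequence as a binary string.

step | reg (before) | out | fb
   0 | 00000011001011000 | 0 | 0
   1 | 00000110010110000 | 0 | 0
   2 | 00001100101100000 | 0 | 0
   3 | 00011001011000000 | 0 | 1
   4 | 00110010110000001 | 0 | 1
   5 | 01100101100000011 | 0 | 0
   6 | 11001011000000110 | 1 | 1
   7 | 10010110000001101 | 1 | 0
   8 | 00101100000011010 | 0 | 0
   9 | 01011000000110100 | 0 | 1
  10 | 10110000001101001 | 1 | 0
  11 | 01100000011010010 | 0 | 0
  12 | 11000000110100100 | 1 | 1
  13 | 10000001101001001 | 1 | 1
  14 | 00000011010010011 | 0 | 0
  15 | 00000110100100110 | 0 | 0
  16 | 00001101001001100 | 0 | 0
  17 | 00011010010011000 | 0 | 1
  18 | 00110100100110001 | 0 | 1
  19 | 01101001001100011 | 0 | 0
  20 | 11010010011000110 | 1 | 0
  21 | 10100100110001100 | 1 | 1
  22 | 01001001100011001 | 0 | 0
  23 | 10010011000110010 | 1 | 0
  24 | 00100110001100100 | 0 | 0
  25 | 01001100011001000 | 0 | 0
  26 | 10011000110010000 | 1 | 0
  27 | 00110001100100000 | 0 | 1
  28 | 01100011001000001 | 0 | 0
  29 | 11000110010000010 | 1 | 1
  30 | 10001100100000101 | 1 | 1
  31 | 00011001000001011 | 0 | 1
  32 | 00110010000010111 | 0 | 1
  33 | 01100100000101111 | 0 | 0
  34 | 11001000001011110 | 1 | 1
  35 | 10010000010111101 | 1 | 0
  36 | 00100000101111010 | 0 | 0
  37 | 01000001011110100 | 0 | 0
  38 | 10000010111101000 | 1 | 1
  39 | 00000101111010001 | 0 | 0
  40 | 00001011110100010 | 0 | 0
  41 | 00010111101000100 | 0 | 1
  42 | 00101111010001001 | 0 | 0
  43 | 01011110100010010 | 0 | 1
  44 | 10111101000100101 | 1 | 0
  45 | 01111010001001010 | 0 | 1
  46 | 11110100010010101 | 1 | 0
  47 | 11101000100101010 | 1 | 1
  48 | 11010001001010101 | 1 | 0
  49 | 10100010010101010 | 1 | 1
  50 | 01000100101010101 | 0 | 0
  51 | 10001001010101010 | 1 | 1
  52 | 00010010101010101 | 0 | 1
  53 | 00100101010101011 | 0 | 0
  54 | 01001010101010110 | 0 | 0
  55 | 10010101010101100 | 1 | 0
  56 | 00101010101011000 | 0 | 0
  57 | 01010101010110000 | 0 | 1
  58 | 10101010101100001 | 1 | 1
  59 | 01010101011000011 | 0 | 1
  60 | 10101010110000111 | 1 | 1
  61 | 01010101100001111 | 0 | 1
  62 | 10101011000011111 | 1 | 1
  63 | 01010110000111111 | 0 | 1
  64 | 10101100001111111 | 1 | 1
  65 | 01011000011111111 | 0 | 1
  66 | 10110000111111111 | 1 | 0
  67 | 01100001111111110 | 0 | 0
  68 | 11000011111111100 | 1 | 1
  69 | 10000111111111001 | 1 | 1
  70 | 00001111111110011 | 0 | 0
  71 | 00011111111100110 | 0 | 1
  72 | 00111111111001101 | 0 | 1
  73 | 01111111110011011 | 0 | 1
  74 | 11111111100110111 | 1 | 0
  75 | 11111111001101110 | 1 | 0
  76 | 11111110011011100 | 1 | 0
  77 | 11111100110111000 | 1 | 0
  78 | 11111001101110000 | 1 | 0
  79 | 11110011011100000 | 1 | 0
  80 | 11100110111000000 | 1 | 1
  81 | 11001101110000001 | 1 | 1
  82 | 10011011100000011 | 1 | 0
  83 | 00110111000000110 | 0 | 1
  84 | 01101110000001101 | 0 | 0
  85 | 11011100000011010 | 1 | 0
  86 | 10111000000110100 | 1 | 0
  87 | 01110000001101000 | 0 | 1
  88 | 11100000011010001 | 1 | 1
  89 | 11000000110100011 | 1 | 1
  90 | 10000001101000111 | 1 | 1
  91 | 00000011010001111 | 0 | 0
  92 | 00000110100011110 | 0 | 0
  93 | 00001101000111100 | 0 | 0
  94 | 00011010001111000 | 0 | 1
  95 | 00110100011110001 | 0 | 1
  96 | 01101000111100011 | 0 | 0
  97 | 11010001111000110 | 1 | 0
  98 | 10100011110001100 | 1 | 1
  99 | 01000111100011001 | 0 | 0
 100 | 10001111000110010 | 1 | 1
 101 | 00011110001100101 | 0 | 1
 102 | 00111100011001011 | 0 | 1
 103 | 01111000110010111 | 0 | 1
 104 | 11110001100101111 | 1 | 0
 105 | 11100011001011110 | 1 | 1
 106 | 11000110010111101 | 1 | 1
 107 | 10001100101111011 | 1 | 1
 108 | 00011001011110111 | 0 | 1
 109 | 00110010111101111 | 0 | 1
 110 | 01100101111011111 | 0 | 0
 111 | 11001011110111110 | 1 | 1
 112 | 10010111101111101 | 1 | 0
 113 | 00101111011111010 | 0 | 0
 114 | 01011110111110100 | 0 | 1
 115 | 10111101111101001 | 1 | 0
 116 | 01111011111010010 | 0 | 1
 117 | 11110111110100101 | 1 | 0

0000001100101100000011010010011000110010000010111101000100101010101011000011111111100110111000000110100011110001100101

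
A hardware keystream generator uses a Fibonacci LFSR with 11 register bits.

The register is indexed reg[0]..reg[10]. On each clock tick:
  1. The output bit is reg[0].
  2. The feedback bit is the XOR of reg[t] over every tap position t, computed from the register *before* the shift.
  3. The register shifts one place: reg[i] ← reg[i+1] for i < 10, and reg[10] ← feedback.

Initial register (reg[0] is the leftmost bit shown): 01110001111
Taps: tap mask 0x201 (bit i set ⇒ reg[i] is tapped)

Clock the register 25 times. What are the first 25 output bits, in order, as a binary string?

step | reg (before) | out | fb
   0 | 01110001111 | 0 | 1
   1 | 11100011111 | 1 | 0
   2 | 11000111110 | 1 | 0
   3 | 10001111100 | 1 | 1
   4 | 00011111001 | 0 | 0
   5 | 00111110010 | 0 | 1
   6 | 01111100101 | 0 | 0
   7 | 11111001010 | 1 | 0
   8 | 11110010100 | 1 | 1
   9 | 11100101001 | 1 | 1
  10 | 11001010011 | 1 | 0
  11 | 10010100110 | 1 | 0
  12 | 00101001100 | 0 | 0
  13 | 01010011000 | 0 | 0
  14 | 10100110000 | 1 | 1
  15 | 01001100001 | 0 | 0
  16 | 10011000010 | 1 | 0
  17 | 00110000100 | 0 | 0
  18 | 01100001000 | 0 | 0
  19 | 11000010000 | 1 | 1
  20 | 10000100001 | 1 | 1
  21 | 00001000011 | 0 | 1
  22 | 00010000111 | 0 | 1
  23 | 00100001111 | 0 | 1
  24 | 01000011111 | 0 | 1

0111000111110010100110000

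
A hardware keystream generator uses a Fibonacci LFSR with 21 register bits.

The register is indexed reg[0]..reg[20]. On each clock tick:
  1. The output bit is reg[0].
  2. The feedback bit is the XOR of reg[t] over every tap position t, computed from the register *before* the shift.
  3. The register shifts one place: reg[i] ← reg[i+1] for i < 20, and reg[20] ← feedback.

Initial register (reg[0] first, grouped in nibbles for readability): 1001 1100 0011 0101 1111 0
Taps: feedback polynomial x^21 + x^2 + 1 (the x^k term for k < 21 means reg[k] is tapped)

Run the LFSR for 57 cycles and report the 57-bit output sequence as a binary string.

100111000011010111110111011001110001000101010111110110101

step | reg (before) | out | fb
   0 | 100111000011010111110 | 1 | 1
   1 | 001110000110101111101 | 0 | 1
   2 | 011100001101011111011 | 0 | 1
   3 | 111000011010111110111 | 1 | 0
   4 | 110000110101111101110 | 1 | 1
   5 | 100001101011111011101 | 1 | 1
   6 | 000011010111110111011 | 0 | 0
   7 | 000110101111101110110 | 0 | 0
   8 | 001101011111011101100 | 0 | 1
   9 | 011010111110111011001 | 0 | 1
  10 | 110101111101110110011 | 1 | 1
  11 | 101011111011101100111 | 1 | 0
  12 | 010111110111011001110 | 0 | 0
  13 | 101111101110110011100 | 1 | 0
  14 | 011111011101100111000 | 0 | 1
  15 | 111110111011001110001 | 1 | 0
  16 | 111101110110011100010 | 1 | 0
  17 | 111011101100111000100 | 1 | 0
  18 | 110111011001110001000 | 1 | 1
  19 | 101110110011100010001 | 1 | 0
  20 | 011101100111000100010 | 0 | 1
  21 | 111011001110001000101 | 1 | 0
  22 | 110110011100010001010 | 1 | 1
  23 | 101100111000100010101 | 1 | 0
  24 | 011001110001000101010 | 0 | 1
  25 | 110011100010001010101 | 1 | 1
  26 | 100111000100010101011 | 1 | 1
  27 | 001110001000101010111 | 0 | 1
  28 | 011100010001010101111 | 0 | 1
  29 | 111000100010101011111 | 1 | 0
  30 | 110001000101010111110 | 1 | 1
  31 | 100010001010101111101 | 1 | 1
  32 | 000100010101011111011 | 0 | 0
  33 | 001000101010111110110 | 0 | 1
  34 | 010001010101111101101 | 0 | 0
  35 | 100010101011111011010 | 1 | 1
  36 | 000101010111110110101 | 0 | 0
  37 | 001010101111101101010 | 0 | 1
  38 | 010101011111011010101 | 0 | 0
  39 | 101010111110110101010 | 1 | 0
  40 | 010101111101101010100 | 0 | 0
  41 | 101011111011010101000 | 1 | 0
  42 | 010111110110101010000 | 0 | 0
  43 | 101111101101010100000 | 1 | 0
  44 | 011111011010101000000 | 0 | 1
  45 | 111110110101010000001 | 1 | 0
  46 | 111101101010100000010 | 1 | 0
  47 | 111011010101000000100 | 1 | 0
  48 | 110110101010000001000 | 1 | 1
  49 | 101101010100000010001 | 1 | 0
  50 | 011010101000000100010 | 0 | 1
  51 | 110101010000001000101 | 1 | 1
  52 | 101010100000010001011 | 1 | 0
  53 | 010101000000100010110 | 0 | 0
  54 | 101010000001000101100 | 1 | 0
  55 | 010100000010001011000 | 0 | 0
  56 | 101000000100010110000 | 1 | 0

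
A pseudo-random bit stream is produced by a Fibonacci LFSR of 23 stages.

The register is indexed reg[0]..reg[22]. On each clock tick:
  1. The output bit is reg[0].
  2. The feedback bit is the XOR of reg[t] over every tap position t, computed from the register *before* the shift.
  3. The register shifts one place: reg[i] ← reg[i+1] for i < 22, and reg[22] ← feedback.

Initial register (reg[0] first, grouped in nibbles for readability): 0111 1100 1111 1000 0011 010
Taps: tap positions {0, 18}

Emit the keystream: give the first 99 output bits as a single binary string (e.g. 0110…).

step | reg (before) | out | fb
   0 | 01111100111110000011010 | 0 | 1
   1 | 11111001111100000110101 | 1 | 0
   2 | 11110011111000001101010 | 1 | 1
   3 | 11100111110000011010101 | 1 | 0
   4 | 11001111100000110101010 | 1 | 1
   5 | 10011111000001101010101 | 1 | 0
   6 | 00111110000011010101010 | 0 | 0
   7 | 01111100000110101010100 | 0 | 1
   8 | 11111000001101010101001 | 1 | 1
   9 | 11110000011010101010011 | 1 | 0
  10 | 11100000110101010100110 | 1 | 1
  11 | 11000001101010101001101 | 1 | 1
  12 | 10000011010101010011011 | 1 | 0
  13 | 00000110101010100110110 | 0 | 1
  14 | 00001101010101001101101 | 0 | 0
  15 | 00011010101010011011010 | 0 | 1
  16 | 00110101010100110110101 | 0 | 1
  17 | 01101010101001101101011 | 0 | 0
  18 | 11010101010011011010110 | 1 | 0
  19 | 10101010100110110101100 | 1 | 1
  20 | 01010101001101101011001 | 0 | 1
  21 | 10101010011011010110011 | 1 | 0
  22 | 01010100110110101100110 | 0 | 0
  23 | 10101001101101011001100 | 1 | 1
  24 | 01010011011010110011001 | 0 | 1
  25 | 10100110110101100110011 | 1 | 0
  26 | 01001101101011001100110 | 0 | 0
  27 | 10011011010110011001100 | 1 | 1
  28 | 00110110101100110011001 | 0 | 1
  29 | 01101101011001100110011 | 0 | 1
  30 | 11011010110011001100111 | 1 | 1
  31 | 10110101100110011001111 | 1 | 1
  32 | 01101011001100110011111 | 0 | 1
  33 | 11010110011001100111111 | 1 | 0
  34 | 10101100110011001111110 | 1 | 0
  35 | 01011001100110011111100 | 0 | 1
  36 | 10110011001100111111001 | 1 | 0
  37 | 01100110011001111110010 | 0 | 1
  38 | 11001100110011111100101 | 1 | 1
  39 | 10011001100111111001011 | 1 | 1
  40 | 00110011001111110010111 | 0 | 1
  41 | 01100110011111100101111 | 0 | 0
  42 | 11001100111111001011110 | 1 | 0
  43 | 10011001111110010111100 | 1 | 0
  44 | 00110011111100101111000 | 0 | 1
  45 | 01100111111001011110001 | 0 | 1
  46 | 11001111110010111100011 | 1 | 1
  47 | 10011111100101111000111 | 1 | 1
  48 | 00111111001011110001111 | 0 | 0
  49 | 01111110010111100011110 | 0 | 1
  50 | 11111100101111000111101 | 1 | 0
  51 | 11111001011110001111010 | 1 | 0
  52 | 11110010111100011110100 | 1 | 0
  53 | 11100101111000111101000 | 1 | 1
  54 | 11001011110001111010001 | 1 | 0
  55 | 10010111100011110100010 | 1 | 1
  56 | 00101111000111101000101 | 0 | 0
  57 | 01011110001111010001010 | 0 | 0
  58 | 10111100011110100010100 | 1 | 0
  59 | 01111000111101000101000 | 0 | 0
  60 | 11110001111010001010000 | 1 | 0
  61 | 11100011110100010100000 | 1 | 1
  62 | 11000111101000101000001 | 1 | 1
  63 | 10001111010001010000011 | 1 | 1
  64 | 00011110100010100000111 | 0 | 0
  65 | 00111101000101000001110 | 0 | 0
  66 | 01111010001010000011100 | 0 | 1
  67 | 11110100010100000111001 | 1 | 0
  68 | 11101000101000001110010 | 1 | 0
  69 | 11010001010000011100100 | 1 | 1
  70 | 10100010100000111001001 | 1 | 1
  71 | 01000101000001110010011 | 0 | 1
  72 | 10001010000011100100111 | 1 | 1
  73 | 00010100000111001001111 | 0 | 0
  74 | 00101000001110010011110 | 0 | 1
  75 | 01010000011100100111101 | 0 | 1
  76 | 10100000111001001111011 | 1 | 0
  77 | 01000001110010011110110 | 0 | 1
  78 | 10000011100100111101101 | 1 | 1
  79 | 00000111001001111011011 | 0 | 1
  80 | 00001110010011110110111 | 0 | 1
  81 | 00011100100111101101111 | 0 | 0
  82 | 00111001001111011011110 | 0 | 1
  83 | 01110010011110110111101 | 0 | 1
  84 | 11100100111101101111011 | 1 | 0
  85 | 11001001111011011110110 | 1 | 0
  86 | 10010011110110111101100 | 1 | 1
  87 | 00100111101101111011001 | 0 | 1
  88 | 01001111011011110110011 | 0 | 1
  89 | 10011110110111101100111 | 1 | 1
  90 | 00111101101111011001111 | 0 | 0
  91 | 01111011011110110011110 | 0 | 1
  92 | 11110110111101100111101 | 1 | 0
  93 | 11101101111011001111010 | 1 | 0
  94 | 11011011110110011110100 | 1 | 0
  95 | 10110111101100111101000 | 1 | 1
  96 | 01101111011001111010001 | 0 | 1
  97 | 11011110110011110100011 | 1 | 1
  98 | 10111101100111101000111 | 1 | 1

011111001111100000110101010100110110101100110011001111110010111100011110100010100000111001001111011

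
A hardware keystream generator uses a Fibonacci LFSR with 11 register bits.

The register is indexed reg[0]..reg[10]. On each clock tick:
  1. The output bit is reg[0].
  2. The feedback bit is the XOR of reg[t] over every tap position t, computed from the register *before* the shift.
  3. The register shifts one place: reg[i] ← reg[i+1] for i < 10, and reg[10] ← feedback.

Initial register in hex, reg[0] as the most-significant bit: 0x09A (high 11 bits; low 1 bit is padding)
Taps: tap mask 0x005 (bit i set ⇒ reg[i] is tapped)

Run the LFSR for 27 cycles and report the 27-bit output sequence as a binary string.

000010011010010111100110010

step | reg (before) | out | fb
   0 | 00001001101 | 0 | 0
   1 | 00010011010 | 0 | 0
   2 | 00100110100 | 0 | 1
   3 | 01001101001 | 0 | 0
   4 | 10011010010 | 1 | 1
   5 | 00110100101 | 0 | 1
   6 | 01101001011 | 0 | 1
   7 | 11010010111 | 1 | 1
   8 | 10100101111 | 1 | 0
   9 | 01001011110 | 0 | 0
  10 | 10010111100 | 1 | 1
  11 | 00101111001 | 0 | 1
  12 | 01011110011 | 0 | 0
  13 | 10111100110 | 1 | 0
  14 | 01111001100 | 0 | 1
  15 | 11110011001 | 1 | 0
  16 | 11100110010 | 1 | 0
  17 | 11001100100 | 1 | 1
  18 | 10011001001 | 1 | 1
  19 | 00110010011 | 0 | 1
  20 | 01100100111 | 0 | 1
  21 | 11001001111 | 1 | 1
  22 | 10010011111 | 1 | 1
  23 | 00100111111 | 0 | 1
  24 | 01001111111 | 0 | 0
  25 | 10011111110 | 1 | 1
  26 | 00111111101 | 0 | 1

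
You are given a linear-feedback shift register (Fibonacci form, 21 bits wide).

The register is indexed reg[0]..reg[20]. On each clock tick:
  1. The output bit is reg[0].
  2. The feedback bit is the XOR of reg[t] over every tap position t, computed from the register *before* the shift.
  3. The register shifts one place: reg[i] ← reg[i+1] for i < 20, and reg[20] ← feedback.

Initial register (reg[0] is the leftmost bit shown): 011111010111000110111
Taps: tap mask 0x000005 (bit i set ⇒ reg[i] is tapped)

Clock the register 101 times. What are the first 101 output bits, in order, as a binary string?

01111101011100011011110001000101101110100110101010011010100111100000011110000111001100001100110011011

k : reg_k → out_k, fb_k
0: 011111010111000110111 → 0, fb=1
1: 111110101110001101111 → 1, fb=0
2: 111101011100011011110 → 1, fb=0
3: 111010111000110111100 → 1, fb=0
4: 110101110001101111000 → 1, fb=1
5: 101011100011011110001 → 1, fb=0
6: 010111000110111100010 → 0, fb=0
7: 101110001101111000100 → 1, fb=0
8: 011100011011110001000 → 0, fb=1
9: 111000110111100010001 → 1, fb=0
10: 110001101111000100010 → 1, fb=1
11: 100011011110001000101 → 1, fb=1
12: 000110111100010001011 → 0, fb=0
13: 001101111000100010110 → 0, fb=1
14: 011011110001000101101 → 0, fb=1
15: 110111100010001011011 → 1, fb=1
16: 101111000100010110111 → 1, fb=0
17: 011110001000101101110 → 0, fb=1
18: 111100010001011011101 → 1, fb=0
19: 111000100010110111010 → 1, fb=0
20: 110001000101101110100 → 1, fb=1
21: 100010001011011101001 → 1, fb=1
22: 000100010110111010011 → 0, fb=0
23: 001000101101110100110 → 0, fb=1
24: 010001011011101001101 → 0, fb=0
25: 100010110111010011010 → 1, fb=1
26: 000101101110100110101 → 0, fb=0
27: 001011011101001101010 → 0, fb=1
28: 010110111010011010101 → 0, fb=0
29: 101101110100110101010 → 1, fb=0
30: 011011101001101010100 → 0, fb=1
31: 110111010011010101001 → 1, fb=1
32: 101110100110101010011 → 1, fb=0
33: 011101001101010100110 → 0, fb=1
34: 111010011010101001101 → 1, fb=0
35: 110100110101010011010 → 1, fb=1
36: 101001101010100110101 → 1, fb=0
37: 010011010101001101010 → 0, fb=0
38: 100110101010011010100 → 1, fb=1
39: 001101010100110101001 → 0, fb=1
40: 011010101001101010011 → 0, fb=1
41: 110101010011010100111 → 1, fb=1
42: 101010100110101001111 → 1, fb=0
43: 010101001101010011110 → 0, fb=0
44: 101010011010100111100 → 1, fb=0
45: 010100110101001111000 → 0, fb=0
46: 101001101010011110000 → 1, fb=0
47: 010011010100111100000 → 0, fb=0
48: 100110101001111000000 → 1, fb=1
49: 001101010011110000001 → 0, fb=1
50: 011010100111100000011 → 0, fb=1
51: 110101001111000000111 → 1, fb=1
52: 101010011110000001111 → 1, fb=0
53: 010100111100000011110 → 0, fb=0
54: 101001111000000111100 → 1, fb=0
55: 010011110000001111000 → 0, fb=0
56: 100111100000011110000 → 1, fb=1
57: 001111000000111100001 → 0, fb=1
58: 011110000001111000011 → 0, fb=1
59: 111100000011110000111 → 1, fb=0
60: 111000000111100001110 → 1, fb=0
61: 110000001111000011100 → 1, fb=1
62: 100000011110000111001 → 1, fb=1
63: 000000111100001110011 → 0, fb=0
64: 000001111000011100110 → 0, fb=0
65: 000011110000111001100 → 0, fb=0
66: 000111100001110011000 → 0, fb=0
67: 001111000011100110000 → 0, fb=1
68: 011110000111001100001 → 0, fb=1
69: 111100001110011000011 → 1, fb=0
70: 111000011100110000110 → 1, fb=0
71: 110000111001100001100 → 1, fb=1
72: 100001110011000011001 → 1, fb=1
73: 000011100110000110011 → 0, fb=0
74: 000111001100001100110 → 0, fb=0
75: 001110011000011001100 → 0, fb=1
76: 011100110000110011001 → 0, fb=1
77: 111001100001100110011 → 1, fb=0
78: 110011000011001100110 → 1, fb=1
79: 100110000110011001101 → 1, fb=1
80: 001100001100110011011 → 0, fb=1
81: 011000011001100110111 → 0, fb=1
82: 110000110011001101111 → 1, fb=1
83: 100001100110011011111 → 1, fb=1
84: 000011001100110111111 → 0, fb=0
85: 000110011001101111110 → 0, fb=0
86: 001100110011011111100 → 0, fb=1
87: 011001100110111111001 → 0, fb=1
88: 110011001101111110011 → 1, fb=1
89: 100110011011111100111 → 1, fb=1
90: 001100110111111001111 → 0, fb=1
91: 011001101111110011111 → 0, fb=1
92: 110011011111100111111 → 1, fb=1
93: 100110111111001111111 → 1, fb=1
94: 001101111110011111111 → 0, fb=1
95: 011011111100111111111 → 0, fb=1
96: 110111111001111111111 → 1, fb=1
97: 101111110011111111111 → 1, fb=0
98: 011111100111111111110 → 0, fb=1
99: 111111001111111111101 → 1, fb=0
100: 111110011111111111010 → 1, fb=0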